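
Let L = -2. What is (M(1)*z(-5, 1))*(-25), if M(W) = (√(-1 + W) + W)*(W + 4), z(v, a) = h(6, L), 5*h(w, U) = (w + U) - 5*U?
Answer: -350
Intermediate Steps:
h(w, U) = -4*U/5 + w/5 (h(w, U) = ((w + U) - 5*U)/5 = ((U + w) - 5*U)/5 = (w - 4*U)/5 = -4*U/5 + w/5)
z(v, a) = 14/5 (z(v, a) = -⅘*(-2) + (⅕)*6 = 8/5 + 6/5 = 14/5)
M(W) = (4 + W)*(W + √(-1 + W)) (M(W) = (W + √(-1 + W))*(4 + W) = (4 + W)*(W + √(-1 + W)))
(M(1)*z(-5, 1))*(-25) = ((1² + 4*1 + 4*√(-1 + 1) + 1*√(-1 + 1))*(14/5))*(-25) = ((1 + 4 + 4*√0 + 1*√0)*(14/5))*(-25) = ((1 + 4 + 4*0 + 1*0)*(14/5))*(-25) = ((1 + 4 + 0 + 0)*(14/5))*(-25) = (5*(14/5))*(-25) = 14*(-25) = -350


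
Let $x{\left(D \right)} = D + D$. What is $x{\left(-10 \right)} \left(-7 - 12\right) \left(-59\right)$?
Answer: $-22420$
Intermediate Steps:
$x{\left(D \right)} = 2 D$
$x{\left(-10 \right)} \left(-7 - 12\right) \left(-59\right) = 2 \left(-10\right) \left(-7 - 12\right) \left(-59\right) = - 20 \left(-7 - 12\right) \left(-59\right) = \left(-20\right) \left(-19\right) \left(-59\right) = 380 \left(-59\right) = -22420$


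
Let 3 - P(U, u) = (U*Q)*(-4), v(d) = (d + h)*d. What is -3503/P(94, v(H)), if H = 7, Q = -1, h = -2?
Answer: 3503/373 ≈ 9.3914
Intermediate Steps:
v(d) = d*(-2 + d) (v(d) = (d - 2)*d = (-2 + d)*d = d*(-2 + d))
P(U, u) = 3 - 4*U (P(U, u) = 3 - U*(-1)*(-4) = 3 - (-U)*(-4) = 3 - 4*U)
-3503/P(94, v(H)) = -3503/(3 - 4*94) = -3503/(3 - 376) = -3503/(-373) = -3503*(-1/373) = 3503/373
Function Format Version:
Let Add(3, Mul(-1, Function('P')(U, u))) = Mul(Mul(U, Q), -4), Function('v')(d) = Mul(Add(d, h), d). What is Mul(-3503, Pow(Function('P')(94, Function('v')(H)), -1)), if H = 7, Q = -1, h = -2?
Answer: Rational(3503, 373) ≈ 9.3914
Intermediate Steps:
Function('v')(d) = Mul(d, Add(-2, d)) (Function('v')(d) = Mul(Add(d, -2), d) = Mul(Add(-2, d), d) = Mul(d, Add(-2, d)))
Function('P')(U, u) = Add(3, Mul(-4, U)) (Function('P')(U, u) = Add(3, Mul(-1, Mul(Mul(U, -1), -4))) = Add(3, Mul(-1, Mul(Mul(-1, U), -4))) = Add(3, Mul(-1, Mul(4, U))) = Add(3, Mul(-4, U)))
Mul(-3503, Pow(Function('P')(94, Function('v')(H)), -1)) = Mul(-3503, Pow(Add(3, Mul(-4, 94)), -1)) = Mul(-3503, Pow(Add(3, -376), -1)) = Mul(-3503, Pow(-373, -1)) = Mul(-3503, Rational(-1, 373)) = Rational(3503, 373)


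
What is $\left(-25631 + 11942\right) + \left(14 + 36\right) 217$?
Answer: $-2839$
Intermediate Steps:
$\left(-25631 + 11942\right) + \left(14 + 36\right) 217 = -13689 + 50 \cdot 217 = -13689 + 10850 = -2839$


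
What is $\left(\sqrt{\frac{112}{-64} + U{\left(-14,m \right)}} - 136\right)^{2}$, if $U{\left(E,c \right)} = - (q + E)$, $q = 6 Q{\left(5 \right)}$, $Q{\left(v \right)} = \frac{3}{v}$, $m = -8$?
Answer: $\frac{\left(1360 - \sqrt{865}\right)^{2}}{100} \approx 17705.0$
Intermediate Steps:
$q = \frac{18}{5}$ ($q = 6 \cdot \frac{3}{5} = \frac{18}{5} \approx 3.6$)
$U{\left(E,c \right)} = - \frac{18}{5} - E$ ($U{\left(E,c \right)} = - (\frac{18}{5} + E) = - \frac{18}{5} - E$)
$\left(\sqrt{\frac{112}{-64} + U{\left(-14,m \right)}} - 136\right)^{2} = \left(\sqrt{\frac{112}{-64} - - \frac{52}{5}} - 136\right)^{2} = \left(\sqrt{112 \left(- \frac{1}{64}\right) + \left(- \frac{18}{5} + 14\right)} - 136\right)^{2} = \left(\sqrt{- \frac{7}{4} + \frac{52}{5}} - 136\right)^{2} = \left(\sqrt{\frac{173}{20}} - 136\right)^{2} = \left(\frac{\sqrt{865}}{10} - 136\right)^{2} = \left(-136 + \frac{\sqrt{865}}{10}\right)^{2}$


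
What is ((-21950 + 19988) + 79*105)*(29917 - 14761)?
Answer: 95982948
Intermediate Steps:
((-21950 + 19988) + 79*105)*(29917 - 14761) = (-1962 + 8295)*15156 = 6333*15156 = 95982948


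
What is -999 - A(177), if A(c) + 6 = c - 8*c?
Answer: 246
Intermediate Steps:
A(c) = -6 - 7*c (A(c) = -6 + (c - 8*c) = -6 - 7*c)
-999 - A(177) = -999 - (-6 - 7*177) = -999 - (-6 - 1239) = -999 - 1*(-1245) = -999 + 1245 = 246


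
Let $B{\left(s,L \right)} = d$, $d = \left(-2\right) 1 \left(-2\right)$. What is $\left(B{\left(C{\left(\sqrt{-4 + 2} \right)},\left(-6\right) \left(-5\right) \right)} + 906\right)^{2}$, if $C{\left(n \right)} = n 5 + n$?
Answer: $828100$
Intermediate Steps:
$d = 4$ ($d = \left(-2\right) \left(-2\right) = 4$)
$C{\left(n \right)} = 6 n$ ($C{\left(n \right)} = 5 n + n = 6 n$)
$B{\left(s,L \right)} = 4$
$\left(B{\left(C{\left(\sqrt{-4 + 2} \right)},\left(-6\right) \left(-5\right) \right)} + 906\right)^{2} = \left(4 + 906\right)^{2} = 910^{2} = 828100$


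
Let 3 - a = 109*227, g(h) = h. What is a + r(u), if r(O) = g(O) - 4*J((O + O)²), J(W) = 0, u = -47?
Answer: -24787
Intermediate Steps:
a = -24740 (a = 3 - 109*227 = 3 - 1*24743 = 3 - 24743 = -24740)
r(O) = O (r(O) = O - 4*0 = O + 0 = O)
a + r(u) = -24740 - 47 = -24787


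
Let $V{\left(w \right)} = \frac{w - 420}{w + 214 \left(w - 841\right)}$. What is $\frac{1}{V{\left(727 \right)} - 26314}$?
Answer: $- \frac{23669}{622826373} \approx -3.8003 \cdot 10^{-5}$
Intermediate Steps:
$V{\left(w \right)} = \frac{-420 + w}{-179974 + 215 w}$ ($V{\left(w \right)} = \frac{-420 + w}{w + 214 \left(-841 + w\right)} = \frac{-420 + w}{w + \left(-179974 + 214 w\right)} = \frac{-420 + w}{-179974 + 215 w}$)
$\frac{1}{V{\left(727 \right)} - 26314} = \frac{1}{\frac{-420 + 727}{-179974 + 215 \cdot 727} - 26314} = \frac{1}{\frac{1}{-179974 + 156305} \cdot 307 - 26314} = \frac{1}{\frac{1}{-23669} \cdot 307 - 26314} = \frac{1}{\left(- \frac{1}{23669}\right) 307 - 26314} = \frac{1}{- \frac{307}{23669} - 26314} = \frac{1}{- \frac{622826373}{23669}} = - \frac{23669}{622826373}$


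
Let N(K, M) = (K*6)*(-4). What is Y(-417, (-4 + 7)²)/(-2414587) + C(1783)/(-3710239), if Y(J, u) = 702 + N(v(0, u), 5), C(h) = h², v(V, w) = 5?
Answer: -7678346330341/8958694856293 ≈ -0.85708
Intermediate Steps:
N(K, M) = -24*K (N(K, M) = (6*K)*(-4) = -24*K)
Y(J, u) = 582 (Y(J, u) = 702 - 24*5 = 702 - 120 = 582)
Y(-417, (-4 + 7)²)/(-2414587) + C(1783)/(-3710239) = 582/(-2414587) + 1783²/(-3710239) = 582*(-1/2414587) + 3179089*(-1/3710239) = -582/2414587 - 3179089/3710239 = -7678346330341/8958694856293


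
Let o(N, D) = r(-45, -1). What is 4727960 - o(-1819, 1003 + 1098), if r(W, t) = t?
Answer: 4727961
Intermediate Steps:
o(N, D) = -1
4727960 - o(-1819, 1003 + 1098) = 4727960 - 1*(-1) = 4727960 + 1 = 4727961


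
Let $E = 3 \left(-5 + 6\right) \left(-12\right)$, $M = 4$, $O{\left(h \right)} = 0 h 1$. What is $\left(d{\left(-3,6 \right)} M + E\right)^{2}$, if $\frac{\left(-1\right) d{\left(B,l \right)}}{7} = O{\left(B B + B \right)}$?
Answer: $1296$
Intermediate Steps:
$O{\left(h \right)} = 0$ ($O{\left(h \right)} = 0 \cdot 1 = 0$)
$d{\left(B,l \right)} = 0$ ($d{\left(B,l \right)} = \left(-7\right) 0 = 0$)
$E = -36$ ($E = 3 \cdot 1 \left(-12\right) = 3 \left(-12\right) = -36$)
$\left(d{\left(-3,6 \right)} M + E\right)^{2} = \left(0 \cdot 4 - 36\right)^{2} = \left(0 - 36\right)^{2} = \left(-36\right)^{2} = 1296$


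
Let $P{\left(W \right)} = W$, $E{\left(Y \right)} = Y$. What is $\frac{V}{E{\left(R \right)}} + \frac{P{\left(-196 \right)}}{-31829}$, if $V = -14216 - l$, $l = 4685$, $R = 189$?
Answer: $- \frac{85937555}{859383} \approx -99.999$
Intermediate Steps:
$V = -18901$ ($V = -14216 - 4685 = -18901$)
$\frac{V}{E{\left(R \right)}} + \frac{P{\left(-196 \right)}}{-31829} = - \frac{18901}{189} - \frac{196}{-31829} = \left(-18901\right) \frac{1}{189} - - \frac{28}{4547} = - \frac{18901}{189} + \frac{28}{4547} = - \frac{85937555}{859383}$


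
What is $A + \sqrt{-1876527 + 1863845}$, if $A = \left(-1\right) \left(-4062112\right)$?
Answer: $4062112 + i \sqrt{12682} \approx 4.0621 \cdot 10^{6} + 112.61 i$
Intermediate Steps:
$A = 4062112$
$A + \sqrt{-1876527 + 1863845} = 4062112 + \sqrt{-1876527 + 1863845} = 4062112 + \sqrt{-12682} = 4062112 + i \sqrt{12682}$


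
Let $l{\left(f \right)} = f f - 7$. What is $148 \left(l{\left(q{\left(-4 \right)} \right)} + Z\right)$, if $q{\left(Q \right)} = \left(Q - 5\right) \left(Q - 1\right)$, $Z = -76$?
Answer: $287416$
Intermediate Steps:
$q{\left(Q \right)} = \left(-1 + Q\right) \left(-5 + Q\right)$ ($q{\left(Q \right)} = \left(-5 + Q\right) \left(-1 + Q\right) = \left(-1 + Q\right) \left(-5 + Q\right)$)
$l{\left(f \right)} = -7 + f^{2}$ ($l{\left(f \right)} = f^{2} - 7 = -7 + f^{2}$)
$148 \left(l{\left(q{\left(-4 \right)} \right)} + Z\right) = 148 \left(\left(-7 + \left(5 + \left(-4\right)^{2} - -24\right)^{2}\right) - 76\right) = 148 \left(\left(-7 + \left(5 + 16 + 24\right)^{2}\right) - 76\right) = 148 \left(\left(-7 + 45^{2}\right) - 76\right) = 148 \left(\left(-7 + 2025\right) - 76\right) = 148 \left(2018 - 76\right) = 148 \cdot 1942 = 287416$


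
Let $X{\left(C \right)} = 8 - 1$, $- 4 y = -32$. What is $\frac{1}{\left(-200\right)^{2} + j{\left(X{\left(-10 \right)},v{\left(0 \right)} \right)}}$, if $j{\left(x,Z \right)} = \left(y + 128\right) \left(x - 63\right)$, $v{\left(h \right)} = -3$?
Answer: $\frac{1}{32384} \approx 3.0879 \cdot 10^{-5}$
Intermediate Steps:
$y = 8$ ($y = \left(- \frac{1}{4}\right) \left(-32\right) = 8$)
$X{\left(C \right)} = 7$ ($X{\left(C \right)} = 8 - 1 = 7$)
$j{\left(x,Z \right)} = -8568 + 136 x$ ($j{\left(x,Z \right)} = \left(8 + 128\right) \left(x - 63\right) = 136 \left(-63 + x\right) = -8568 + 136 x$)
$\frac{1}{\left(-200\right)^{2} + j{\left(X{\left(-10 \right)},v{\left(0 \right)} \right)}} = \frac{1}{\left(-200\right)^{2} + \left(-8568 + 136 \cdot 7\right)} = \frac{1}{40000 + \left(-8568 + 952\right)} = \frac{1}{40000 - 7616} = \frac{1}{32384}$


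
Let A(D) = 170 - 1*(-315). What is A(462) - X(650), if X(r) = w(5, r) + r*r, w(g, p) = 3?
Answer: -422018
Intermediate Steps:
A(D) = 485 (A(D) = 170 + 315 = 485)
X(r) = 3 + r**2 (X(r) = 3 + r*r = 3 + r**2)
A(462) - X(650) = 485 - (3 + 650**2) = 485 - (3 + 422500) = 485 - 1*422503 = 485 - 422503 = -422018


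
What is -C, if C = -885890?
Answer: 885890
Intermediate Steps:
-C = -1*(-885890) = 885890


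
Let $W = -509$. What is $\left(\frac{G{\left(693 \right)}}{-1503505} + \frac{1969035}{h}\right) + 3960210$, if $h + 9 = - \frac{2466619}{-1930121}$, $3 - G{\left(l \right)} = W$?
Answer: $\frac{111449791088613713}{30079121030} \approx 3.7052 \cdot 10^{6}$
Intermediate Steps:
$G{\left(l \right)} = 512$ ($G{\left(l \right)} = 3 - -509 = 3 + 509 = 512$)
$h = - \frac{14904470}{1930121}$ ($h = -9 - \frac{2466619}{-1930121} = -9 - - \frac{2466619}{1930121} = -9 + \frac{2466619}{1930121} = - \frac{14904470}{1930121} \approx -7.722$)
$\left(\frac{G{\left(693 \right)}}{-1503505} + \frac{1969035}{h}\right) + 3960210 = \left(\frac{512}{-1503505} + \frac{1969035}{- \frac{14904470}{1930121}}\right) + 3960210 = \left(512 \left(- \frac{1}{1503505}\right) + 1969035 \left(- \frac{1930121}{14904470}\right)\right) + 3960210 = \left(- \frac{512}{1503505} - \frac{5101309803}{20006}\right) + 3960210 = - \frac{7669844805602587}{30079121030} + 3960210 = \frac{111449791088613713}{30079121030}$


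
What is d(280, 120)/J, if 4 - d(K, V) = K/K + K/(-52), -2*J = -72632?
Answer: 109/472108 ≈ 0.00023088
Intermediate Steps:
J = 36316 (J = -½*(-72632) = 36316)
d(K, V) = 3 + K/52 (d(K, V) = 4 - (K/K + K/(-52)) = 4 - (1 + K*(-1/52)) = 4 - (1 - K/52) = 4 + (-1 + K/52) = 3 + K/52)
d(280, 120)/J = (3 + (1/52)*280)/36316 = (3 + 70/13)*(1/36316) = (109/13)*(1/36316) = 109/472108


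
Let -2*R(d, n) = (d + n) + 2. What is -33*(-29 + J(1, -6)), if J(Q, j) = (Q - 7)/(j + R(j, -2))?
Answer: 891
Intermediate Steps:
R(d, n) = -1 - d/2 - n/2 (R(d, n) = -((d + n) + 2)/2 = -(2 + d + n)/2 = -1 - d/2 - n/2)
J(Q, j) = 2*(-7 + Q)/j (J(Q, j) = (Q - 7)/(j + (-1 - j/2 - ½*(-2))) = (-7 + Q)/(j + (-1 - j/2 + 1)) = (-7 + Q)/(j - j/2) = (-7 + Q)/((j/2)) = (-7 + Q)*(2/j) = 2*(-7 + Q)/j)
-33*(-29 + J(1, -6)) = -33*(-29 + 2*(-7 + 1)/(-6)) = -33*(-29 + 2*(-⅙)*(-6)) = -33*(-29 + 2) = -33*(-27) = 891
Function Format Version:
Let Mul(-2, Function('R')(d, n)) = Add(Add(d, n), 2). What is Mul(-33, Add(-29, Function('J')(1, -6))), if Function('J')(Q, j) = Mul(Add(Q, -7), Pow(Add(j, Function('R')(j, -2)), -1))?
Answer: 891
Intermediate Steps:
Function('R')(d, n) = Add(-1, Mul(Rational(-1, 2), d), Mul(Rational(-1, 2), n)) (Function('R')(d, n) = Mul(Rational(-1, 2), Add(Add(d, n), 2)) = Mul(Rational(-1, 2), Add(2, d, n)) = Add(-1, Mul(Rational(-1, 2), d), Mul(Rational(-1, 2), n)))
Function('J')(Q, j) = Mul(2, Pow(j, -1), Add(-7, Q)) (Function('J')(Q, j) = Mul(Add(Q, -7), Pow(Add(j, Add(-1, Mul(Rational(-1, 2), j), Mul(Rational(-1, 2), -2))), -1)) = Mul(Add(-7, Q), Pow(Add(j, Add(-1, Mul(Rational(-1, 2), j), 1)), -1)) = Mul(Add(-7, Q), Pow(Add(j, Mul(Rational(-1, 2), j)), -1)) = Mul(Add(-7, Q), Pow(Mul(Rational(1, 2), j), -1)) = Mul(Add(-7, Q), Mul(2, Pow(j, -1))) = Mul(2, Pow(j, -1), Add(-7, Q)))
Mul(-33, Add(-29, Function('J')(1, -6))) = Mul(-33, Add(-29, Mul(2, Pow(-6, -1), Add(-7, 1)))) = Mul(-33, Add(-29, Mul(2, Rational(-1, 6), -6))) = Mul(-33, Add(-29, 2)) = Mul(-33, -27) = 891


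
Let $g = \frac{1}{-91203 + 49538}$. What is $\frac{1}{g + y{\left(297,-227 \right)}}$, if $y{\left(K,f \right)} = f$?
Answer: $- \frac{41665}{9457956} \approx -0.0044053$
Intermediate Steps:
$g = - \frac{1}{41665}$ ($g = \frac{1}{-41665} = - \frac{1}{41665} \approx -2.4001 \cdot 10^{-5}$)
$\frac{1}{g + y{\left(297,-227 \right)}} = \frac{1}{- \frac{1}{41665} - 227} = \frac{1}{- \frac{9457956}{41665}} = - \frac{41665}{9457956}$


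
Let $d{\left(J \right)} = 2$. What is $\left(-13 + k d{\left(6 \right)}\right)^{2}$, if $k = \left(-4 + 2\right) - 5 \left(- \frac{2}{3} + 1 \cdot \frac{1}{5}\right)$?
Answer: $\frac{1369}{9} \approx 152.11$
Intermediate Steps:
$k = \frac{1}{3}$ ($k = -2 - 5 \left(\left(-2\right) \frac{1}{3} + 1 \cdot \frac{1}{5}\right) = -2 - 5 \left(- \frac{2}{3} + \frac{1}{5}\right) = -2 - - \frac{7}{3} = -2 + \frac{7}{3} = \frac{1}{3} \approx 0.33333$)
$\left(-13 + k d{\left(6 \right)}\right)^{2} = \left(-13 + \frac{1}{3} \cdot 2\right)^{2} = \left(-13 + \frac{2}{3}\right)^{2} = \left(- \frac{37}{3}\right)^{2} = \frac{1369}{9}$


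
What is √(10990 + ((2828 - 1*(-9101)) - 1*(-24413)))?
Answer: 2*√11833 ≈ 217.56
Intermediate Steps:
√(10990 + ((2828 - 1*(-9101)) - 1*(-24413))) = √(10990 + ((2828 + 9101) + 24413)) = √(10990 + (11929 + 24413)) = √(10990 + 36342) = √47332 = 2*√11833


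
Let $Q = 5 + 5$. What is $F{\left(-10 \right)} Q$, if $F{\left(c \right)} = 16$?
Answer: $160$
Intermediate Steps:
$Q = 10$
$F{\left(-10 \right)} Q = 16 \cdot 10 = 160$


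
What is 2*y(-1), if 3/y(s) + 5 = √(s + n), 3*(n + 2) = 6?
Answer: -15/13 - 3*I/13 ≈ -1.1538 - 0.23077*I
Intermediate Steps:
n = 0 (n = -2 + (⅓)*6 = -2 + 2 = 0)
y(s) = 3/(-5 + √s) (y(s) = 3/(-5 + √(s + 0)) = 3/(-5 + √s))
2*y(-1) = 2*(3/(-5 + √(-1))) = 2*(3/(-5 + I)) = 2*(3*((-5 - I)/26)) = 2*(3*(-5 - I)/26) = 3*(-5 - I)/13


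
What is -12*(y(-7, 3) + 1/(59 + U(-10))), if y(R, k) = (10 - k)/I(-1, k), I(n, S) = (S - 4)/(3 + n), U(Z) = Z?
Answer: 8220/49 ≈ 167.76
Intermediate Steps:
I(n, S) = (-4 + S)/(3 + n)
y(R, k) = (10 - k)/(-2 + k/2) (y(R, k) = (10 - k)/(((-4 + k)/(3 - 1))) = (10 - k)/(((-4 + k)/2)) = (10 - k)/(-2 + k/2))
-12*(y(-7, 3) + 1/(59 + U(-10))) = -12*(2*(10 - 1*3)/(-4 + 3) + 1/(59 - 10)) = -12*(2*(10 - 3)/(-1) + 1/49) = -12*(2*(-1)*7 + 1/49) = -12*(-14 + 1/49) = -12*(-685/49) = 8220/49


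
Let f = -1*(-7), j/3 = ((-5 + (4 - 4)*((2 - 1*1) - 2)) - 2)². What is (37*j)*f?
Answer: 38073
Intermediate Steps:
j = 147 (j = 3*((-5 + (4 - 4)*((2 - 1*1) - 2)) - 2)² = 3*((-5 + 0*((2 - 1) - 2)) - 2)² = 3*((-5 + 0*(1 - 2)) - 2)² = 3*((-5 + 0*(-1)) - 2)² = 3*((-5 + 0) - 2)² = 3*(-5 - 2)² = 3*(-7)² = 3*49 = 147)
f = 7
(37*j)*f = (37*147)*7 = 5439*7 = 38073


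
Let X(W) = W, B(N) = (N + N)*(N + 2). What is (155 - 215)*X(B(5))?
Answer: -4200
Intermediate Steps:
B(N) = 2*N*(2 + N) (B(N) = (2*N)*(2 + N) = 2*N*(2 + N))
(155 - 215)*X(B(5)) = (155 - 215)*(2*5*(2 + 5)) = -120*5*7 = -60*70 = -4200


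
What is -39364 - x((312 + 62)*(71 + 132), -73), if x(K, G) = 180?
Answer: -39544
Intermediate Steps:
-39364 - x((312 + 62)*(71 + 132), -73) = -39364 - 1*180 = -39364 - 180 = -39544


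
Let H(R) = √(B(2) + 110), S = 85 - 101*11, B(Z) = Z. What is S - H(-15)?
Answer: -1026 - 4*√7 ≈ -1036.6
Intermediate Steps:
S = -1026 (S = 85 - 1111 = -1026)
H(R) = 4*√7 (H(R) = √(2 + 110) = √112 = 4*√7)
S - H(-15) = -1026 - 4*√7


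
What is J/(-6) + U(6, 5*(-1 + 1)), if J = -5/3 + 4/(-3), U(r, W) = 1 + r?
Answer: 15/2 ≈ 7.5000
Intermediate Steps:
J = -3 (J = -5*⅓ + 4*(-⅓) = -5/3 - 4/3 = -3)
J/(-6) + U(6, 5*(-1 + 1)) = -3/(-6) + (1 + 6) = -⅙*(-3) + 7 = ½ + 7 = 15/2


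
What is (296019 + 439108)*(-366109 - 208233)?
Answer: -422214311434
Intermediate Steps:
(296019 + 439108)*(-366109 - 208233) = 735127*(-574342) = -422214311434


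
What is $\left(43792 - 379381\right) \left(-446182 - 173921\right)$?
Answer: $208099745667$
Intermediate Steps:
$\left(43792 - 379381\right) \left(-446182 - 173921\right) = \left(-335589\right) \left(-620103\right) = 208099745667$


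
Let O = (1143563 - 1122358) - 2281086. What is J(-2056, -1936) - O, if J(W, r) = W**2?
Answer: 6487017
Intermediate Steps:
O = -2259881 (O = 21205 - 2281086 = -2259881)
J(-2056, -1936) - O = (-2056)**2 - 1*(-2259881) = 4227136 + 2259881 = 6487017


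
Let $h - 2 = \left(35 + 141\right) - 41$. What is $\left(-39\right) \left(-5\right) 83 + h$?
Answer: $16322$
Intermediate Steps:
$h = 137$ ($h = 2 + \left(\left(35 + 141\right) - 41\right) = 2 + \left(176 - 41\right) = 2 + 135 = 137$)
$\left(-39\right) \left(-5\right) 83 + h = \left(-39\right) \left(-5\right) 83 + 137 = 195 \cdot 83 + 137 = 16185 + 137 = 16322$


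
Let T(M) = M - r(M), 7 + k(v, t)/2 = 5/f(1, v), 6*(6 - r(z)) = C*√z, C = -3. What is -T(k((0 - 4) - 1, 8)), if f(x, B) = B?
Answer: 22 + 2*I ≈ 22.0 + 2.0*I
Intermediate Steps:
r(z) = 6 + √z/2 (r(z) = 6 - (-1)*√z/2 = 6 + √z/2)
k(v, t) = -14 + 10/v (k(v, t) = -14 + 2*(5/v) = -14 + 10/v)
T(M) = -6 + M - √M/2 (T(M) = M - (6 + √M/2) = M + (-6 - √M/2) = -6 + M - √M/2)
-T(k((0 - 4) - 1, 8)) = -(-6 + (-14 + 10/((0 - 4) - 1)) - √(-14 + 10/((0 - 4) - 1))/2) = -(-6 + (-14 + 10/(-4 - 1)) - √(-14 + 10/(-4 - 1))/2) = -(-6 + (-14 + 10/(-5)) - √(-14 + 10/(-5))/2) = -(-6 + (-14 + 10*(-⅕)) - √(-14 + 10*(-⅕))/2) = -(-6 + (-14 - 2) - √(-14 - 2)/2) = -(-6 - 16 - 2*I) = -(-22 - 2*I) = 22 + 2*I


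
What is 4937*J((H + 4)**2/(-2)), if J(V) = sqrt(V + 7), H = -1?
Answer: 4937*sqrt(10)/2 ≈ 7806.1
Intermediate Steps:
J(V) = sqrt(7 + V)
4937*J((H + 4)**2/(-2)) = 4937*sqrt(7 + (-1 + 4)**2/(-2)) = 4937*sqrt(7 + 3**2*(-1/2)) = 4937*sqrt(7 + 9*(-1/2)) = 4937*sqrt(7 - 9/2) = 4937*sqrt(5/2) = 4937*(sqrt(10)/2) = 4937*sqrt(10)/2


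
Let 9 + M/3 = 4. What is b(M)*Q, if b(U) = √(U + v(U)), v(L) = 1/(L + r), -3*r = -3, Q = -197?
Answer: -197*I*√2954/14 ≈ -764.79*I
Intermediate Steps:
r = 1 (r = -⅓*(-3) = 1)
M = -15 (M = -27 + 3*4 = -27 + 12 = -15)
v(L) = 1/(1 + L) (v(L) = 1/(L + 1) = 1/(1 + L))
b(U) = √(U + 1/(1 + U))
b(M)*Q = √((1 - 15*(1 - 15))/(1 - 15))*(-197) = √((1 - 15*(-14))/(-14))*(-197) = √(-(1 + 210)/14)*(-197) = √(-1/14*211)*(-197) = √(-211/14)*(-197) = (I*√2954/14)*(-197) = -197*I*√2954/14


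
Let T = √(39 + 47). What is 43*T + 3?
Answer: 3 + 43*√86 ≈ 401.77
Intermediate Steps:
T = √86 ≈ 9.2736
43*T + 3 = 43*√86 + 3 = 3 + 43*√86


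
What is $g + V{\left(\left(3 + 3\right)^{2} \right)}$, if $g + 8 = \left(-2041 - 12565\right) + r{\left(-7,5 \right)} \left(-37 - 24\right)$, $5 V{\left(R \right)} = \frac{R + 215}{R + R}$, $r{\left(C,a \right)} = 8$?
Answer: $- \frac{5436469}{360} \approx -15101.0$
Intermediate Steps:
$V{\left(R \right)} = \frac{215 + R}{10 R}$ ($V{\left(R \right)} = \frac{\left(R + 215\right) \frac{1}{R + R}}{5} = \frac{\left(215 + R\right) \frac{1}{2 R}}{5} = \frac{\frac{1}{2} \frac{1}{R} \left(215 + R\right)}{5} = \frac{215 + R}{10 R}$)
$g = -15102$ ($g = -8 + \left(\left(-2041 - 12565\right) + 8 \left(-37 - 24\right)\right) = -8 + \left(-14606 + 8 \left(-61\right)\right) = -8 - 15094 = -15102$)
$g + V{\left(\left(3 + 3\right)^{2} \right)} = -15102 + \frac{215 + \left(3 + 3\right)^{2}}{10 \left(3 + 3\right)^{2}} = -15102 + \frac{215 + 6^{2}}{10 \cdot 6^{2}} = -15102 + \frac{215 + 36}{10 \cdot 36} = -15102 + \frac{1}{10} \cdot \frac{1}{36} \cdot 251 = -15102 + \frac{251}{360} = - \frac{5436469}{360}$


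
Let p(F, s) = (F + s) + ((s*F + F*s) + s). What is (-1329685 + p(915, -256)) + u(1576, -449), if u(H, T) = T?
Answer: -1798211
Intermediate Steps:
p(F, s) = F + 2*s + 2*F*s (p(F, s) = (F + s) + ((F*s + F*s) + s) = (F + s) + (2*F*s + s) = (F + s) + (s + 2*F*s) = F + 2*s + 2*F*s)
(-1329685 + p(915, -256)) + u(1576, -449) = (-1329685 + (915 + 2*(-256) + 2*915*(-256))) - 449 = (-1329685 + (915 - 512 - 468480)) - 449 = (-1329685 - 468077) - 449 = -1797762 - 449 = -1798211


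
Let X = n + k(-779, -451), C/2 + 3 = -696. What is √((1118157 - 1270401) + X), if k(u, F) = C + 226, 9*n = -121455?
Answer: I*√166911 ≈ 408.55*I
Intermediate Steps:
C = -1398 (C = -6 + 2*(-696) = -6 - 1392 = -1398)
n = -13495 (n = (⅑)*(-121455) = -13495)
k(u, F) = -1172 (k(u, F) = -1398 + 226 = -1172)
X = -14667 (X = -13495 - 1172 = -14667)
√((1118157 - 1270401) + X) = √((1118157 - 1270401) - 14667) = √(-152244 - 14667) = √(-166911) = I*√166911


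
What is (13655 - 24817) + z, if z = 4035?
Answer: -7127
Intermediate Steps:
(13655 - 24817) + z = (13655 - 24817) + 4035 = -11162 + 4035 = -7127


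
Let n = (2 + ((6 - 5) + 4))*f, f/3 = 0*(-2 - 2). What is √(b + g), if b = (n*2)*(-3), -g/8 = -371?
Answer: 2*√742 ≈ 54.479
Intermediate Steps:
g = 2968 (g = -8*(-371) = 2968)
f = 0 (f = 3*(0*(-2 - 2)) = 3*(0*(-4)) = 3*0 = 0)
n = 0 (n = (2 + ((6 - 5) + 4))*0 = (2 + (1 + 4))*0 = (2 + 5)*0 = 7*0 = 0)
b = 0 (b = (0*2)*(-3) = 0*(-3) = 0)
√(b + g) = √(0 + 2968) = √2968 = 2*√742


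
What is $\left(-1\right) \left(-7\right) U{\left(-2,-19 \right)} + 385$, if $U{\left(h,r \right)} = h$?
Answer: $371$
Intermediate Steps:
$\left(-1\right) \left(-7\right) U{\left(-2,-19 \right)} + 385 = \left(-1\right) \left(-7\right) \left(-2\right) + 385 = 7 \left(-2\right) + 385 = -14 + 385 = 371$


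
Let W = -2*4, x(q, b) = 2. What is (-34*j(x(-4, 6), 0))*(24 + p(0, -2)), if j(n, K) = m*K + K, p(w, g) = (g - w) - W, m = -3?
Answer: 0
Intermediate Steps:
W = -8
p(w, g) = 8 + g - w (p(w, g) = (g - w) - 1*(-8) = (g - w) + 8 = 8 + g - w)
j(n, K) = -2*K (j(n, K) = -3*K + K = -2*K)
(-34*j(x(-4, 6), 0))*(24 + p(0, -2)) = (-(-68)*0)*(24 + (8 - 2 - 1*0)) = (-34*0)*(24 + (8 - 2 + 0)) = 0*(24 + 6) = 0*30 = 0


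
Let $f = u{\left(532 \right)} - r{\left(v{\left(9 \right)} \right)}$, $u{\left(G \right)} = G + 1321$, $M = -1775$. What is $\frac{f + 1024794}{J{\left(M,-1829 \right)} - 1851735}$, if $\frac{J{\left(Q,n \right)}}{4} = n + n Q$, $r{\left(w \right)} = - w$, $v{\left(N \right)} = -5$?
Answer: $\frac{1026642}{11126849} \approx 0.092267$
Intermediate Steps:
$u{\left(G \right)} = 1321 + G$
$J{\left(Q,n \right)} = 4 n + 4 Q n$ ($J{\left(Q,n \right)} = 4 \left(n + n Q\right) = 4 \left(n + Q n\right) = 4 n + 4 Q n$)
$f = 1848$ ($f = \left(1321 + 532\right) - \left(-1\right) \left(-5\right) = 1853 - 5 = 1848$)
$\frac{f + 1024794}{J{\left(M,-1829 \right)} - 1851735} = \frac{1848 + 1024794}{4 \left(-1829\right) \left(1 - 1775\right) - 1851735} = \frac{1026642}{4 \left(-1829\right) \left(-1774\right) - 1851735} = \frac{1026642}{12978584 - 1851735} = \frac{1026642}{11126849}$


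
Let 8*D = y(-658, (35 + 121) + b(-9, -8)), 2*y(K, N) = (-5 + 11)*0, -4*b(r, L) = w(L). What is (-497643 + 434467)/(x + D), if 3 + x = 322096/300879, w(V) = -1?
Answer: 19008331704/580541 ≈ 32742.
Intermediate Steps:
b(r, L) = ¼ (b(r, L) = -¼*(-1) = ¼)
x = -580541/300879 (x = -3 + 322096/300879 = -580541/300879 ≈ -1.9295)
y(K, N) = 0 (y(K, N) = ((-5 + 11)*0)/2 = (6*0)/2 = (½)*0 = 0)
D = 0 (D = (⅛)*0 = 0)
(-497643 + 434467)/(x + D) = (-497643 + 434467)/(-580541/300879 + 0) = -63176/(-580541/300879) = -63176*(-300879/580541) = 19008331704/580541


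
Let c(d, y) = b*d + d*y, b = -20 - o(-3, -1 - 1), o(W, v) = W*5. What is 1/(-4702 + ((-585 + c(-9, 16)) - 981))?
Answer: -1/6367 ≈ -0.00015706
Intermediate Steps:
o(W, v) = 5*W
b = -5 (b = -20 - 5*(-3) = -20 - 1*(-15) = -20 + 15 = -5)
c(d, y) = -5*d + d*y
1/(-4702 + ((-585 + c(-9, 16)) - 981)) = 1/(-4702 + ((-585 - 9*(-5 + 16)) - 981)) = 1/(-4702 + ((-585 - 9*11) - 981)) = 1/(-4702 + ((-585 - 99) - 981)) = 1/(-4702 + (-684 - 981)) = 1/(-4702 - 1665) = 1/(-6367) = -1/6367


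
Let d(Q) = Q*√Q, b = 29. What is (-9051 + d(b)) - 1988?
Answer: -11039 + 29*√29 ≈ -10883.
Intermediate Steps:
d(Q) = Q^(3/2)
(-9051 + d(b)) - 1988 = (-9051 + 29^(3/2)) - 1988 = (-9051 + 29*√29) - 1988 = -11039 + 29*√29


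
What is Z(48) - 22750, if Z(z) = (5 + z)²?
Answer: -19941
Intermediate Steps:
Z(48) - 22750 = (5 + 48)² - 22750 = 53² - 22750 = 2809 - 22750 = -19941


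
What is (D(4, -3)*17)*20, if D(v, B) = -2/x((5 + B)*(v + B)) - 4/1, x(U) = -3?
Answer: -3400/3 ≈ -1133.3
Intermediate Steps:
D(v, B) = -10/3 (D(v, B) = -2/(-3) - 4/1 = -2*(-⅓) - 4*1 = ⅔ - 4 = -10/3)
(D(4, -3)*17)*20 = -10/3*17*20 = -170/3*20 = -3400/3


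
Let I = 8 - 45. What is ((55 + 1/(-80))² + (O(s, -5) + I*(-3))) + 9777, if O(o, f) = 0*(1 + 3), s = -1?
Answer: 82634401/6400 ≈ 12912.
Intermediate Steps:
O(o, f) = 0 (O(o, f) = 0*4 = 0)
I = -37
((55 + 1/(-80))² + (O(s, -5) + I*(-3))) + 9777 = ((55 + 1/(-80))² + (0 - 37*(-3))) + 9777 = ((55 - 1/80)² + (0 + 111)) + 9777 = ((4399/80)² + 111) + 9777 = (19351201/6400 + 111) + 9777 = 20061601/6400 + 9777 = 82634401/6400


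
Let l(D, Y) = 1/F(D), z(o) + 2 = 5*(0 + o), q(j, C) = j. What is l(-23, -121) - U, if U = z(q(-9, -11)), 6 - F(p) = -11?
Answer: 800/17 ≈ 47.059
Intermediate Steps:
F(p) = 17 (F(p) = 6 - 1*(-11) = 6 + 11 = 17)
z(o) = -2 + 5*o (z(o) = -2 + 5*(0 + o) = -2 + 5*o)
l(D, Y) = 1/17
U = -47 (U = -2 + 5*(-9) = -2 - 45 = -47)
l(-23, -121) - U = 1/17 - 1*(-47) = 1/17 + 47 = 800/17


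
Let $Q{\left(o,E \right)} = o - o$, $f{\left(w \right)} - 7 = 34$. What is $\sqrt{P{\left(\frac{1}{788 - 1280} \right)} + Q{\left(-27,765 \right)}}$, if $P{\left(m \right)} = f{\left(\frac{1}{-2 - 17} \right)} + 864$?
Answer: $\sqrt{905} \approx 30.083$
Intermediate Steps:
$f{\left(w \right)} = 41$ ($f{\left(w \right)} = 7 + 34 = 41$)
$Q{\left(o,E \right)} = 0$
$P{\left(m \right)} = 905$ ($P{\left(m \right)} = 41 + 864 = 905$)
$\sqrt{P{\left(\frac{1}{788 - 1280} \right)} + Q{\left(-27,765 \right)}} = \sqrt{905 + 0} = \sqrt{905}$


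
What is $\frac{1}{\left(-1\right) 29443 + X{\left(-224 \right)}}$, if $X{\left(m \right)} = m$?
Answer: $- \frac{1}{29667} \approx -3.3707 \cdot 10^{-5}$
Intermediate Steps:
$\frac{1}{\left(-1\right) 29443 + X{\left(-224 \right)}} = \frac{1}{\left(-1\right) 29443 - 224} = \frac{1}{-29443 - 224} = \frac{1}{-29667} = - \frac{1}{29667}$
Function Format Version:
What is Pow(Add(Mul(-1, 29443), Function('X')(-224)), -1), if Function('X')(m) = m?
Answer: Rational(-1, 29667) ≈ -3.3707e-5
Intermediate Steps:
Pow(Add(Mul(-1, 29443), Function('X')(-224)), -1) = Pow(Add(Mul(-1, 29443), -224), -1) = Pow(Add(-29443, -224), -1) = Pow(-29667, -1) = Rational(-1, 29667)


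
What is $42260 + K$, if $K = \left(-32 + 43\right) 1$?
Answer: $42271$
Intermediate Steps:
$K = 11$ ($K = 11 \cdot 1 = 11$)
$42260 + K = 42260 + 11 = 42271$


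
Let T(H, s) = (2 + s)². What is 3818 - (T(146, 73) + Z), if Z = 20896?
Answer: -22703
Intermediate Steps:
3818 - (T(146, 73) + Z) = 3818 - ((2 + 73)² + 20896) = 3818 - (75² + 20896) = 3818 - (5625 + 20896) = 3818 - 1*26521 = 3818 - 26521 = -22703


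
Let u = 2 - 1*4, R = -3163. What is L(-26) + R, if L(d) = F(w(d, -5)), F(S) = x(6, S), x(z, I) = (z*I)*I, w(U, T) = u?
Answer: -3139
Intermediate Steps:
u = -2 (u = 2 - 4 = -2)
w(U, T) = -2
x(z, I) = z*I**2 (x(z, I) = (I*z)*I = z*I**2)
F(S) = 6*S**2
L(d) = 24 (L(d) = 6*(-2)**2 = 6*4 = 24)
L(-26) + R = 24 - 3163 = -3139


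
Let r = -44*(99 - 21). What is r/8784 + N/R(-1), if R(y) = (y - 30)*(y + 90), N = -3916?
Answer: 11671/11346 ≈ 1.0286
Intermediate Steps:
r = -3432 (r = -44*78 = -3432)
R(y) = (-30 + y)*(90 + y)
r/8784 + N/R(-1) = -3432/8784 - 3916/(-2700 + (-1)**2 + 60*(-1)) = -3432*1/8784 - 3916/(-2700 + 1 - 60) = -143/366 - 3916/(-2759) = -143/366 - 3916*(-1/2759) = -143/366 + 44/31 = 11671/11346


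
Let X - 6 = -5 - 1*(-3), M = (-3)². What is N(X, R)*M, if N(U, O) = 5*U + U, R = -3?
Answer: 216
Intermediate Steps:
M = 9
X = 4 (X = 6 + (-5 - 1*(-3)) = 6 + (-5 + 3) = 6 - 2 = 4)
N(U, O) = 6*U
N(X, R)*M = (6*4)*9 = 24*9 = 216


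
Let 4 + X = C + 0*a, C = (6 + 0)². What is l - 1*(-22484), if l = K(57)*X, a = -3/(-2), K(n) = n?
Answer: 24308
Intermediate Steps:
a = 3/2 (a = -3*(-½) = 3/2 ≈ 1.5000)
C = 36 (C = 6² = 36)
X = 32 (X = -4 + (36 + 0*(3/2)) = -4 + (36 + 0) = -4 + 36 = 32)
l = 1824 (l = 57*32 = 1824)
l - 1*(-22484) = 1824 - 1*(-22484) = 1824 + 22484 = 24308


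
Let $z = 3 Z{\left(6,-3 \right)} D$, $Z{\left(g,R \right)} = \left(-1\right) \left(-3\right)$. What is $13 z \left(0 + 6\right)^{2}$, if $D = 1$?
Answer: $4212$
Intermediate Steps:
$Z{\left(g,R \right)} = 3$
$z = 9$ ($z = 3 \cdot 3 \cdot 1 = 9 \cdot 1 = 9$)
$13 z \left(0 + 6\right)^{2} = 13 \cdot 9 \left(0 + 6\right)^{2} = 117 \cdot 6^{2} = 117 \cdot 36 = 4212$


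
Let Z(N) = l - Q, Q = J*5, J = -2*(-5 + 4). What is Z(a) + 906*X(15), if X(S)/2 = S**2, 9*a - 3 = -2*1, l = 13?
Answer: 407703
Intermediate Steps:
J = 2 (J = -2*(-1) = 2)
a = 1/9 (a = 1/3 + (-2*1)/9 = 1/3 + (1/9)*(-2) = 1/3 - 2/9 = 1/9 ≈ 0.11111)
Q = 10 (Q = 2*5 = 10)
Z(N) = 3 (Z(N) = 13 - 1*10 = 13 - 10 = 3)
X(S) = 2*S**2
Z(a) + 906*X(15) = 3 + 906*(2*15**2) = 3 + 906*(2*225) = 3 + 906*450 = 3 + 407700 = 407703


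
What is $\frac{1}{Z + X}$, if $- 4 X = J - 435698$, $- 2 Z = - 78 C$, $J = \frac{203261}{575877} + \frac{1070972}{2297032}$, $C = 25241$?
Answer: $\frac{1322807897064}{1446256688934361255} \approx 9.1464 \cdot 10^{-7}$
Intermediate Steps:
$J = \frac{270911290949}{330701974266}$ ($J = 203261 \cdot \frac{1}{575877} + 1070972 \cdot \frac{1}{2297032} = \frac{203261}{575877} + \frac{267743}{574258} = \frac{270911290949}{330701974266} \approx 0.8192$)
$Z = 984399$ ($Z = - \frac{\left(-78\right) 25241}{2} = \left(- \frac{1}{2}\right) \left(-1968798\right) = 984399$)
$X = \frac{144085917872456719}{1322807897064}$ ($X = - \frac{\frac{270911290949}{330701974266} - 435698}{4} = \left(- \frac{1}{4}\right) \left(- \frac{144085917872456719}{330701974266}\right) = \frac{144085917872456719}{1322807897064} \approx 1.0892 \cdot 10^{5}$)
$\frac{1}{Z + X} = \frac{1}{984399 + \frac{144085917872456719}{1322807897064}} = \frac{1}{\frac{1446256688934361255}{1322807897064}} = \frac{1322807897064}{1446256688934361255}$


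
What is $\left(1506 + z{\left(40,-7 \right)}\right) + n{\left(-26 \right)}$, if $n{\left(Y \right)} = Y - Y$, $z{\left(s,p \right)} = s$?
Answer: $1546$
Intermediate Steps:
$n{\left(Y \right)} = 0$
$\left(1506 + z{\left(40,-7 \right)}\right) + n{\left(-26 \right)} = \left(1506 + 40\right) + 0 = 1546 + 0 = 1546$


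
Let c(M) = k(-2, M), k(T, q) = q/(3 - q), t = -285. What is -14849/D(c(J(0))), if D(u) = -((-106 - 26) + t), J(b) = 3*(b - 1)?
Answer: -14849/417 ≈ -35.609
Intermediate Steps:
J(b) = -3 + 3*b (J(b) = 3*(-1 + b) = -3 + 3*b)
c(M) = -M/(-3 + M)
D(u) = 417 (D(u) = -((-106 - 26) - 285) = -(-132 - 285) = -1*(-417) = 417)
-14849/D(c(J(0))) = -14849/417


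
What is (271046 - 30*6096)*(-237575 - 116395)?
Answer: -31208119020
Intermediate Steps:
(271046 - 30*6096)*(-237575 - 116395) = (271046 - 182880)*(-353970) = 88166*(-353970) = -31208119020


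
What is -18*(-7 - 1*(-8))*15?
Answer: -270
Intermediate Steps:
-18*(-7 - 1*(-8))*15 = -18*(-7 + 8)*15 = -18*1*15 = -18*15 = -270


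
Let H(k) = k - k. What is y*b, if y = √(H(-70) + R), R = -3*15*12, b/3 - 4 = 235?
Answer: 4302*I*√15 ≈ 16662.0*I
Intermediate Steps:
b = 717 (b = 12 + 3*235 = 12 + 705 = 717)
H(k) = 0
R = -540 (R = -45*12 = -540)
y = 6*I*√15 (y = √(0 - 540) = √(-540) = 6*I*√15 ≈ 23.238*I)
y*b = (6*I*√15)*717 = 4302*I*√15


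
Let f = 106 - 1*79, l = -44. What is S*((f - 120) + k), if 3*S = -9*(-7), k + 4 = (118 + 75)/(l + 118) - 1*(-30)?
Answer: -100065/74 ≈ -1352.2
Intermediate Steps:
f = 27 (f = 106 - 79 = 27)
k = 2117/74 (k = -4 + ((118 + 75)/(-44 + 118) - 1*(-30)) = -4 + (193/74 + 30) = -4 + 2413/74 = 2117/74 ≈ 28.608)
S = 21 (S = (-9*(-7))/3 = (⅓)*63 = 21)
S*((f - 120) + k) = 21*((27 - 120) + 2117/74) = 21*(-93 + 2117/74) = 21*(-4765/74) = -100065/74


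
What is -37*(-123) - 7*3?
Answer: 4530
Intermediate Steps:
-37*(-123) - 7*3 = 4551 - 21 = 4530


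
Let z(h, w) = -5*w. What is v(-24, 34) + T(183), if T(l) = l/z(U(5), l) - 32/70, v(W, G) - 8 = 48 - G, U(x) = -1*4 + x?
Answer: 747/35 ≈ 21.343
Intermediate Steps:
U(x) = -4 + x
v(W, G) = 56 - G (v(W, G) = 8 + (48 - G) = 56 - G)
T(l) = -23/35 (T(l) = l/((-5*l)) - 32/70 = l*(-1/(5*l)) - 32*1/70 = -⅕ - 16/35 = -23/35)
v(-24, 34) + T(183) = (56 - 1*34) - 23/35 = (56 - 34) - 23/35 = 22 - 23/35 = 747/35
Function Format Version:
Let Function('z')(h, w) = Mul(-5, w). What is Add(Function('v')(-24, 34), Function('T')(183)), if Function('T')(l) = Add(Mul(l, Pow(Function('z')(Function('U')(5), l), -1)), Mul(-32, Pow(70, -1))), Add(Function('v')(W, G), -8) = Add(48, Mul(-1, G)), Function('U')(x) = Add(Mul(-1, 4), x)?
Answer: Rational(747, 35) ≈ 21.343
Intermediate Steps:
Function('U')(x) = Add(-4, x)
Function('v')(W, G) = Add(56, Mul(-1, G)) (Function('v')(W, G) = Add(8, Add(48, Mul(-1, G))) = Add(56, Mul(-1, G)))
Function('T')(l) = Rational(-23, 35) (Function('T')(l) = Add(Mul(l, Pow(Mul(-5, l), -1)), Mul(-32, Pow(70, -1))) = Add(Mul(l, Mul(Rational(-1, 5), Pow(l, -1))), Mul(-32, Rational(1, 70))) = Add(Rational(-1, 5), Rational(-16, 35)) = Rational(-23, 35))
Add(Function('v')(-24, 34), Function('T')(183)) = Add(Add(56, Mul(-1, 34)), Rational(-23, 35)) = Add(Add(56, -34), Rational(-23, 35)) = Add(22, Rational(-23, 35)) = Rational(747, 35)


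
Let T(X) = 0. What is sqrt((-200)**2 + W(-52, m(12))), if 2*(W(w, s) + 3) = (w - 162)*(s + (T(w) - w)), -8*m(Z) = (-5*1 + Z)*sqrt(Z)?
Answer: sqrt(137732 + 749*sqrt(3))/2 ≈ 186.43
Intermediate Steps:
m(Z) = -sqrt(Z)*(-5 + Z)/8 (m(Z) = -(-5*1 + Z)*sqrt(Z)/8 = -(-5 + Z)*sqrt(Z)/8 = -sqrt(Z)*(-5 + Z)/8)
W(w, s) = -3 + (-162 + w)*(s - w)/2 (W(w, s) = -3 + ((w - 162)*(s + (0 - w)))/2 = -3 + ((-162 + w)*(s - w))/2 = -3 + (-162 + w)*(s - w)/2)
sqrt((-200)**2 + W(-52, m(12))) = sqrt((-200)**2 + (-3 - 81*sqrt(12)*(5 - 1*12)/8 + 81*(-52) - 1/2*(-52)**2 + (1/2)*(sqrt(12)*(5 - 1*12)/8)*(-52))) = sqrt(40000 + (-3 - 81*2*sqrt(3)*(5 - 12)/8 - 4212 - 1/2*2704 + (1/2)*((2*sqrt(3))*(5 - 12)/8)*(-52))) = sqrt(40000 + (-3 - 81*2*sqrt(3)*(-7)/8 - 4212 - 1352 + (1/2)*((1/8)*(2*sqrt(3))*(-7))*(-52))) = sqrt(40000 + (-3 - (-567)*sqrt(3)/4 - 4212 - 1352 + (1/2)*(-7*sqrt(3)/4)*(-52))) = sqrt(40000 + (-3 + 567*sqrt(3)/4 - 4212 - 1352 + 91*sqrt(3)/2)) = sqrt(40000 + (-5567 + 749*sqrt(3)/4)) = sqrt(34433 + 749*sqrt(3)/4)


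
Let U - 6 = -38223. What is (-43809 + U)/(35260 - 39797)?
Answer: 82026/4537 ≈ 18.079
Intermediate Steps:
U = -38217 (U = 6 - 38223 = -38217)
(-43809 + U)/(35260 - 39797) = (-43809 - 38217)/(35260 - 39797) = -82026/(-4537) = -82026*(-1/4537) = 82026/4537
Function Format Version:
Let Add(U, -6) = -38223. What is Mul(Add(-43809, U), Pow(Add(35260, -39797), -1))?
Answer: Rational(82026, 4537) ≈ 18.079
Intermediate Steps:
U = -38217 (U = Add(6, -38223) = -38217)
Mul(Add(-43809, U), Pow(Add(35260, -39797), -1)) = Mul(Add(-43809, -38217), Pow(Add(35260, -39797), -1)) = Mul(-82026, Pow(-4537, -1)) = Mul(-82026, Rational(-1, 4537)) = Rational(82026, 4537)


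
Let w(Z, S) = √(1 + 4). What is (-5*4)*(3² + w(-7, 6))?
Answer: -180 - 20*√5 ≈ -224.72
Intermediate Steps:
w(Z, S) = √5
(-5*4)*(3² + w(-7, 6)) = (-5*4)*(3² + √5) = -20*(9 + √5) = -180 - 20*√5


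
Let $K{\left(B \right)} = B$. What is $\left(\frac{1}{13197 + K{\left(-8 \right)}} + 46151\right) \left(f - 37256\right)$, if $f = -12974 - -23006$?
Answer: $- \frac{16570855140960}{13189} \approx -1.2564 \cdot 10^{9}$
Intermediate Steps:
$f = 10032$ ($f = -12974 + 23006 = 10032$)
$\left(\frac{1}{13197 + K{\left(-8 \right)}} + 46151\right) \left(f - 37256\right) = \left(\frac{1}{13197 - 8} + 46151\right) \left(10032 - 37256\right) = \left(\frac{1}{13189} + 46151\right) \left(-27224\right) = \frac{608685540}{13189} \left(-27224\right) = - \frac{16570855140960}{13189}$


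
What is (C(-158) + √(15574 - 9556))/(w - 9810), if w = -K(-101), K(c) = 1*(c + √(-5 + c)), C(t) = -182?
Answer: (182 - √6018)/(9709 + I*√106) ≈ 0.010755 - 1.1405e-5*I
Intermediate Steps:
K(c) = c + √(-5 + c)
w = 101 - I*√106 (w = -(-101 + √(-5 - 101)) = -(-101 + √(-106)) = -(-101 + I*√106) = 101 - I*√106 ≈ 101.0 - 10.296*I)
(C(-158) + √(15574 - 9556))/(w - 9810) = (-182 + √(15574 - 9556))/((101 - I*√106) - 9810) = (-182 + √6018)/(-9709 - I*√106)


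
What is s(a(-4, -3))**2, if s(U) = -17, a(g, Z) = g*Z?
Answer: 289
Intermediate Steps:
a(g, Z) = Z*g
s(a(-4, -3))**2 = (-17)**2 = 289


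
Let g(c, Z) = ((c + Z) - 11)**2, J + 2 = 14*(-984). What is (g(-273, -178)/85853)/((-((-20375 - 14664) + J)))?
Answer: 213444/4191085901 ≈ 5.0928e-5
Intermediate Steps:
J = -13778 (J = -2 + 14*(-984) = -2 - 13776 = -13778)
g(c, Z) = (-11 + Z + c)**2 (g(c, Z) = ((Z + c) - 11)**2 = (-11 + Z + c)**2)
(g(-273, -178)/85853)/((-((-20375 - 14664) + J))) = ((-11 - 178 - 273)**2/85853)/((-((-20375 - 14664) - 13778))) = ((-462)**2*(1/85853))/((-(-35039 - 13778))) = (213444*(1/85853))/((-1*(-48817))) = (213444/85853)/48817 = (213444/85853)*(1/48817) = 213444/4191085901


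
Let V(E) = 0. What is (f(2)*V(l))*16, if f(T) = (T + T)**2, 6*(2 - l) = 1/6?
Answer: 0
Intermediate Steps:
l = 71/36 (l = 2 - 1/6/6 = 2 - 1/6*1/6 = 2 - 1/36 = 71/36 ≈ 1.9722)
f(T) = 4*T**2 (f(T) = (2*T)**2 = 4*T**2)
(f(2)*V(l))*16 = ((4*2**2)*0)*16 = ((4*4)*0)*16 = (16*0)*16 = 0*16 = 0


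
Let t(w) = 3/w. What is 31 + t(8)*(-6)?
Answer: 115/4 ≈ 28.750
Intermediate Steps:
31 + t(8)*(-6) = 31 + (3/8)*(-6) = 31 - 9/4 = 115/4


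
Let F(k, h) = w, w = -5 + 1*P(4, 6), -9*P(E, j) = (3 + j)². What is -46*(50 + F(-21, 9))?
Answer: -1656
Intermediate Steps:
P(E, j) = -(3 + j)²/9
w = -14 (w = -5 + 1*(-(3 + 6)²/9) = -5 + 1*(-⅑*9²) = -5 + 1*(-⅑*81) = -5 + 1*(-9) = -5 - 9 = -14)
F(k, h) = -14
-46*(50 + F(-21, 9)) = -46*(50 - 14) = -46*36 = -1656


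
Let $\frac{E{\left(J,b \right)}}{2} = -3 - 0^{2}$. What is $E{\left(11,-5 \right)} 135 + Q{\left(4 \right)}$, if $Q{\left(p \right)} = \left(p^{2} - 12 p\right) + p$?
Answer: $-838$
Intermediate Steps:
$E{\left(J,b \right)} = -6$ ($E{\left(J,b \right)} = 2 \left(-3 - 0^{2}\right) = 2 \left(-3 - 0\right) = 2 \left(-3 + 0\right) = 2 \left(-3\right) = -6$)
$Q{\left(p \right)} = p^{2} - 11 p$
$E{\left(11,-5 \right)} 135 + Q{\left(4 \right)} = \left(-6\right) 135 + 4 \left(-11 + 4\right) = -810 + 4 \left(-7\right) = -810 - 28 = -838$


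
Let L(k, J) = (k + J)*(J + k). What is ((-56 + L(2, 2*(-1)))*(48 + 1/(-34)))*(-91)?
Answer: 4155788/17 ≈ 2.4446e+5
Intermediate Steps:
L(k, J) = (J + k)² (L(k, J) = (J + k)*(J + k) = (J + k)²)
((-56 + L(2, 2*(-1)))*(48 + 1/(-34)))*(-91) = ((-56 + (2*(-1) + 2)²)*(48 + 1/(-34)))*(-91) = ((-56 + (-2 + 2)²)*(48 - 1/34))*(-91) = ((-56 + 0²)*(1631/34))*(-91) = ((-56 + 0)*(1631/34))*(-91) = -56*1631/34*(-91) = -45668/17*(-91) = 4155788/17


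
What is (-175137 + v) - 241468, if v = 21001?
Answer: -395604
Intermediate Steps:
(-175137 + v) - 241468 = (-175137 + 21001) - 241468 = -154136 - 241468 = -395604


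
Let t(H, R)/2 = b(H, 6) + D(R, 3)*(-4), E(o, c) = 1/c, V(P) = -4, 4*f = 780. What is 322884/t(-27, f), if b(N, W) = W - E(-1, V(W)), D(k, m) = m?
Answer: -645768/23 ≈ -28077.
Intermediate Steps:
f = 195 (f = (¼)*780 = 195)
b(N, W) = ¼ + W (b(N, W) = W - 1/(-4) = W - 1*(-¼) = W + ¼ = ¼ + W)
t(H, R) = -23/2 (t(H, R) = 2*((¼ + 6) + 3*(-4)) = 2*(25/4 - 12) = 2*(-23/4) = -23/2)
322884/t(-27, f) = 322884/(-23/2) = 322884*(-2/23) = -645768/23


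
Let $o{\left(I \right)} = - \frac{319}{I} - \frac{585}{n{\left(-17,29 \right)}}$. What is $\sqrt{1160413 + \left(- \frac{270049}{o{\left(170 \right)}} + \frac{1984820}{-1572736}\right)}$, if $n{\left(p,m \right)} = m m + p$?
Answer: $\frac{\sqrt{8184574048561596300889978}}{2543802184} \approx 1124.6$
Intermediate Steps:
$n{\left(p,m \right)} = p + m^{2}$ ($n{\left(p,m \right)} = m^{2} + p = p + m^{2}$)
$o{\left(I \right)} = - \frac{585}{824} - \frac{319}{I}$ ($o{\left(I \right)} = - \frac{319}{I} - \frac{585}{-17 + 29^{2}} = - \frac{319}{I} - \frac{585}{-17 + 841} = - \frac{319}{I} - \frac{585}{824} = - \frac{585}{824} - \frac{319}{I}$)
$\sqrt{1160413 + \left(- \frac{270049}{o{\left(170 \right)}} + \frac{1984820}{-1572736}\right)} = \sqrt{1160413 - \left(\frac{496205}{393184} + \frac{270049}{- \frac{585}{824} - \frac{319}{170}}\right)} = \sqrt{1160413 - \left(\frac{496205}{393184} + \frac{270049}{- \frac{181153}{70040}}\right)} = \sqrt{1160413 - - \frac{7436683489936275}{71226461152}} = \sqrt{1160413 + \left(\frac{18914231960}{181153} - \frac{496205}{393184}\right)} = \sqrt{1160413 + \frac{7436683489936275}{71226461152}} = \sqrt{\frac{90088794954712051}{71226461152}} = \frac{\sqrt{8184574048561596300889978}}{2543802184}$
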